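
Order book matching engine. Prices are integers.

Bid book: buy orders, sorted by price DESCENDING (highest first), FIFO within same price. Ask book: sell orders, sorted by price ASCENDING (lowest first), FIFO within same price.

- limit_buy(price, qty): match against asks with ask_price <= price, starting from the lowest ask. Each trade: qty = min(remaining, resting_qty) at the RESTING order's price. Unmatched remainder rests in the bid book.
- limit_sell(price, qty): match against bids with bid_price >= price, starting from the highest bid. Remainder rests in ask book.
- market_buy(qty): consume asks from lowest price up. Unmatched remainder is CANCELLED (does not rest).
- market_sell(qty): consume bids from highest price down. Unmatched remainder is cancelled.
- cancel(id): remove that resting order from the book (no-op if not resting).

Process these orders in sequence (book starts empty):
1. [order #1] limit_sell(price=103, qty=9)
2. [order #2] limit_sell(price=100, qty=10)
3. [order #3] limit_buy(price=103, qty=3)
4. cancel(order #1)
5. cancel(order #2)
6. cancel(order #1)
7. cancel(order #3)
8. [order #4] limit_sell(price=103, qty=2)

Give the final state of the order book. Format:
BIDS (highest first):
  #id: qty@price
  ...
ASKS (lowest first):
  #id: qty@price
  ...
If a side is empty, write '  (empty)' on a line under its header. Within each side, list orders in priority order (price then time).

Answer: BIDS (highest first):
  (empty)
ASKS (lowest first):
  #4: 2@103

Derivation:
After op 1 [order #1] limit_sell(price=103, qty=9): fills=none; bids=[-] asks=[#1:9@103]
After op 2 [order #2] limit_sell(price=100, qty=10): fills=none; bids=[-] asks=[#2:10@100 #1:9@103]
After op 3 [order #3] limit_buy(price=103, qty=3): fills=#3x#2:3@100; bids=[-] asks=[#2:7@100 #1:9@103]
After op 4 cancel(order #1): fills=none; bids=[-] asks=[#2:7@100]
After op 5 cancel(order #2): fills=none; bids=[-] asks=[-]
After op 6 cancel(order #1): fills=none; bids=[-] asks=[-]
After op 7 cancel(order #3): fills=none; bids=[-] asks=[-]
After op 8 [order #4] limit_sell(price=103, qty=2): fills=none; bids=[-] asks=[#4:2@103]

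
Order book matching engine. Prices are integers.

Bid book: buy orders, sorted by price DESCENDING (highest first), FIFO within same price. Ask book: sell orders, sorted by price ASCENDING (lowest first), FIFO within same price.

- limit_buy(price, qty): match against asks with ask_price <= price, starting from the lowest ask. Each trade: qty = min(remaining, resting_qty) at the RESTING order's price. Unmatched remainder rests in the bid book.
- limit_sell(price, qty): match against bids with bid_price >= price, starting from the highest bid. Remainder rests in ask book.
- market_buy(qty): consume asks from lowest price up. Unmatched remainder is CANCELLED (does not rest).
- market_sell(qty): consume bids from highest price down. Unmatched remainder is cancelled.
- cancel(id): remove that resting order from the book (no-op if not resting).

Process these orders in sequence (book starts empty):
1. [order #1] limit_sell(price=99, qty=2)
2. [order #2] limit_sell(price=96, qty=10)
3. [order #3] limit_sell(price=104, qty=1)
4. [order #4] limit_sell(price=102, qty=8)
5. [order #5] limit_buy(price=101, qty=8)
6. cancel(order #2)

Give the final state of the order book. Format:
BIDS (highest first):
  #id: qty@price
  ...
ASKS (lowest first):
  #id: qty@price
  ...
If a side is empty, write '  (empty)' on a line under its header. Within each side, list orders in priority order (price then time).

Answer: BIDS (highest first):
  (empty)
ASKS (lowest first):
  #1: 2@99
  #4: 8@102
  #3: 1@104

Derivation:
After op 1 [order #1] limit_sell(price=99, qty=2): fills=none; bids=[-] asks=[#1:2@99]
After op 2 [order #2] limit_sell(price=96, qty=10): fills=none; bids=[-] asks=[#2:10@96 #1:2@99]
After op 3 [order #3] limit_sell(price=104, qty=1): fills=none; bids=[-] asks=[#2:10@96 #1:2@99 #3:1@104]
After op 4 [order #4] limit_sell(price=102, qty=8): fills=none; bids=[-] asks=[#2:10@96 #1:2@99 #4:8@102 #3:1@104]
After op 5 [order #5] limit_buy(price=101, qty=8): fills=#5x#2:8@96; bids=[-] asks=[#2:2@96 #1:2@99 #4:8@102 #3:1@104]
After op 6 cancel(order #2): fills=none; bids=[-] asks=[#1:2@99 #4:8@102 #3:1@104]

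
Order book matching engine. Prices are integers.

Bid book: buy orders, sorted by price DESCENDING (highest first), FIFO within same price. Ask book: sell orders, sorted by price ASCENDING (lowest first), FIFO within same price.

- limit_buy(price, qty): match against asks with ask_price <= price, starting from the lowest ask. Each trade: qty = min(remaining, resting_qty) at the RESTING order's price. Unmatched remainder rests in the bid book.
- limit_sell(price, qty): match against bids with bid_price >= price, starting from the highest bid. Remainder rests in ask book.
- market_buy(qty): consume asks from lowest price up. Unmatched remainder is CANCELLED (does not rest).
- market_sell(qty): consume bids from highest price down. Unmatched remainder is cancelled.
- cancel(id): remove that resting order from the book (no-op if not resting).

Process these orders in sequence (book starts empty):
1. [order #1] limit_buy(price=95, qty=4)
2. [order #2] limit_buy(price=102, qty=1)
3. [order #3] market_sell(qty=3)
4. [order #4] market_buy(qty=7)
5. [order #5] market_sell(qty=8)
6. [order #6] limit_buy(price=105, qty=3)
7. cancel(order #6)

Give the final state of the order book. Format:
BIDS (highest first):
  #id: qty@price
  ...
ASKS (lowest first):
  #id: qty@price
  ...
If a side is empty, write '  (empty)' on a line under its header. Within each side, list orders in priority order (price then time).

After op 1 [order #1] limit_buy(price=95, qty=4): fills=none; bids=[#1:4@95] asks=[-]
After op 2 [order #2] limit_buy(price=102, qty=1): fills=none; bids=[#2:1@102 #1:4@95] asks=[-]
After op 3 [order #3] market_sell(qty=3): fills=#2x#3:1@102 #1x#3:2@95; bids=[#1:2@95] asks=[-]
After op 4 [order #4] market_buy(qty=7): fills=none; bids=[#1:2@95] asks=[-]
After op 5 [order #5] market_sell(qty=8): fills=#1x#5:2@95; bids=[-] asks=[-]
After op 6 [order #6] limit_buy(price=105, qty=3): fills=none; bids=[#6:3@105] asks=[-]
After op 7 cancel(order #6): fills=none; bids=[-] asks=[-]

Answer: BIDS (highest first):
  (empty)
ASKS (lowest first):
  (empty)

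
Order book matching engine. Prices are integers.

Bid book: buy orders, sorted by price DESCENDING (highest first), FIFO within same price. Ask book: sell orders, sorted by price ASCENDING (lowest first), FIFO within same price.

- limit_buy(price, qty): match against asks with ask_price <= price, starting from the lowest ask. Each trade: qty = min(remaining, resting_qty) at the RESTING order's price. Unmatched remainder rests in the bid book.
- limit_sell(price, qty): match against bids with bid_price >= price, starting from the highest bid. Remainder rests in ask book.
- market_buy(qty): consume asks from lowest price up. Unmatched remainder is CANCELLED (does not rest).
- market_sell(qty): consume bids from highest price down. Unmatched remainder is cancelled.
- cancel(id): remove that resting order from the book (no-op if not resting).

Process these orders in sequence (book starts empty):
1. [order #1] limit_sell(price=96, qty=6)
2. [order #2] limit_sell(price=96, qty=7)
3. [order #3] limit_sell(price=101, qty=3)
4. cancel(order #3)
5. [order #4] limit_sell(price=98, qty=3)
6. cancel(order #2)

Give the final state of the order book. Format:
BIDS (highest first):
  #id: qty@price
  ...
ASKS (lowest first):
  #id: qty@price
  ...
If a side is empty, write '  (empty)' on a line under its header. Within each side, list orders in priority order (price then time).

Answer: BIDS (highest first):
  (empty)
ASKS (lowest first):
  #1: 6@96
  #4: 3@98

Derivation:
After op 1 [order #1] limit_sell(price=96, qty=6): fills=none; bids=[-] asks=[#1:6@96]
After op 2 [order #2] limit_sell(price=96, qty=7): fills=none; bids=[-] asks=[#1:6@96 #2:7@96]
After op 3 [order #3] limit_sell(price=101, qty=3): fills=none; bids=[-] asks=[#1:6@96 #2:7@96 #3:3@101]
After op 4 cancel(order #3): fills=none; bids=[-] asks=[#1:6@96 #2:7@96]
After op 5 [order #4] limit_sell(price=98, qty=3): fills=none; bids=[-] asks=[#1:6@96 #2:7@96 #4:3@98]
After op 6 cancel(order #2): fills=none; bids=[-] asks=[#1:6@96 #4:3@98]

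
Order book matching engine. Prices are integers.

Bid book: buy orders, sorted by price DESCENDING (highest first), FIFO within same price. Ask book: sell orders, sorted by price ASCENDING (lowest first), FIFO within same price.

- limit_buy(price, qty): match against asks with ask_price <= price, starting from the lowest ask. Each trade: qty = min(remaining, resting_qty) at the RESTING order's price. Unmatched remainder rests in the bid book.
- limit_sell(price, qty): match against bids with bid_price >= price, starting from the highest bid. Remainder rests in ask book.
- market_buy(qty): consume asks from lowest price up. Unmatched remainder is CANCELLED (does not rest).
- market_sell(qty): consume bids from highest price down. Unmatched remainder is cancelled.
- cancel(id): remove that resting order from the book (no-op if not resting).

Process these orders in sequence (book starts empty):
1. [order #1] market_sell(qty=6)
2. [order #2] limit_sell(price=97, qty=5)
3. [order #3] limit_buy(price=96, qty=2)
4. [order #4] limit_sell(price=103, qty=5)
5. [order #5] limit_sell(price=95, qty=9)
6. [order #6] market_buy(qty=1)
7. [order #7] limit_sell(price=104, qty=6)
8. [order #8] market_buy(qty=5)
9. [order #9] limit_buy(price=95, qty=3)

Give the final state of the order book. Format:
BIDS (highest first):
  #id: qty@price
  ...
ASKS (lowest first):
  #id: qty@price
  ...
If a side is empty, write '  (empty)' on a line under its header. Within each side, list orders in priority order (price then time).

After op 1 [order #1] market_sell(qty=6): fills=none; bids=[-] asks=[-]
After op 2 [order #2] limit_sell(price=97, qty=5): fills=none; bids=[-] asks=[#2:5@97]
After op 3 [order #3] limit_buy(price=96, qty=2): fills=none; bids=[#3:2@96] asks=[#2:5@97]
After op 4 [order #4] limit_sell(price=103, qty=5): fills=none; bids=[#3:2@96] asks=[#2:5@97 #4:5@103]
After op 5 [order #5] limit_sell(price=95, qty=9): fills=#3x#5:2@96; bids=[-] asks=[#5:7@95 #2:5@97 #4:5@103]
After op 6 [order #6] market_buy(qty=1): fills=#6x#5:1@95; bids=[-] asks=[#5:6@95 #2:5@97 #4:5@103]
After op 7 [order #7] limit_sell(price=104, qty=6): fills=none; bids=[-] asks=[#5:6@95 #2:5@97 #4:5@103 #7:6@104]
After op 8 [order #8] market_buy(qty=5): fills=#8x#5:5@95; bids=[-] asks=[#5:1@95 #2:5@97 #4:5@103 #7:6@104]
After op 9 [order #9] limit_buy(price=95, qty=3): fills=#9x#5:1@95; bids=[#9:2@95] asks=[#2:5@97 #4:5@103 #7:6@104]

Answer: BIDS (highest first):
  #9: 2@95
ASKS (lowest first):
  #2: 5@97
  #4: 5@103
  #7: 6@104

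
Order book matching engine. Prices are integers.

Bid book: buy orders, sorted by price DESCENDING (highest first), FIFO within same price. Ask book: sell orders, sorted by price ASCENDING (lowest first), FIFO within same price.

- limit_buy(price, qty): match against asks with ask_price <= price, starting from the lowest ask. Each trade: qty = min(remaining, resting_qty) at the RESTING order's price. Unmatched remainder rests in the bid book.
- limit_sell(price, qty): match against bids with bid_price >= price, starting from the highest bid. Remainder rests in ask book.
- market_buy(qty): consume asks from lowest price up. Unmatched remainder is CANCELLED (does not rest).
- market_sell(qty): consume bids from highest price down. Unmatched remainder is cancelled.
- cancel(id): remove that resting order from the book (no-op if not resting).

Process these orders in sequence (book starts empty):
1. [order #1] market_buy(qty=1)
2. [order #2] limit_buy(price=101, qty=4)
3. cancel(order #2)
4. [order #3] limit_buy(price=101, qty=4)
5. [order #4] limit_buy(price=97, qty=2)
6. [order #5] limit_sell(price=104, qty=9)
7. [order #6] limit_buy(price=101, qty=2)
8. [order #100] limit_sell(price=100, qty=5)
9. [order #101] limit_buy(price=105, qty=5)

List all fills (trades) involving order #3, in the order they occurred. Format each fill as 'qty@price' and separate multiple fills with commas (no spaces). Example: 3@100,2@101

After op 1 [order #1] market_buy(qty=1): fills=none; bids=[-] asks=[-]
After op 2 [order #2] limit_buy(price=101, qty=4): fills=none; bids=[#2:4@101] asks=[-]
After op 3 cancel(order #2): fills=none; bids=[-] asks=[-]
After op 4 [order #3] limit_buy(price=101, qty=4): fills=none; bids=[#3:4@101] asks=[-]
After op 5 [order #4] limit_buy(price=97, qty=2): fills=none; bids=[#3:4@101 #4:2@97] asks=[-]
After op 6 [order #5] limit_sell(price=104, qty=9): fills=none; bids=[#3:4@101 #4:2@97] asks=[#5:9@104]
After op 7 [order #6] limit_buy(price=101, qty=2): fills=none; bids=[#3:4@101 #6:2@101 #4:2@97] asks=[#5:9@104]
After op 8 [order #100] limit_sell(price=100, qty=5): fills=#3x#100:4@101 #6x#100:1@101; bids=[#6:1@101 #4:2@97] asks=[#5:9@104]
After op 9 [order #101] limit_buy(price=105, qty=5): fills=#101x#5:5@104; bids=[#6:1@101 #4:2@97] asks=[#5:4@104]

Answer: 4@101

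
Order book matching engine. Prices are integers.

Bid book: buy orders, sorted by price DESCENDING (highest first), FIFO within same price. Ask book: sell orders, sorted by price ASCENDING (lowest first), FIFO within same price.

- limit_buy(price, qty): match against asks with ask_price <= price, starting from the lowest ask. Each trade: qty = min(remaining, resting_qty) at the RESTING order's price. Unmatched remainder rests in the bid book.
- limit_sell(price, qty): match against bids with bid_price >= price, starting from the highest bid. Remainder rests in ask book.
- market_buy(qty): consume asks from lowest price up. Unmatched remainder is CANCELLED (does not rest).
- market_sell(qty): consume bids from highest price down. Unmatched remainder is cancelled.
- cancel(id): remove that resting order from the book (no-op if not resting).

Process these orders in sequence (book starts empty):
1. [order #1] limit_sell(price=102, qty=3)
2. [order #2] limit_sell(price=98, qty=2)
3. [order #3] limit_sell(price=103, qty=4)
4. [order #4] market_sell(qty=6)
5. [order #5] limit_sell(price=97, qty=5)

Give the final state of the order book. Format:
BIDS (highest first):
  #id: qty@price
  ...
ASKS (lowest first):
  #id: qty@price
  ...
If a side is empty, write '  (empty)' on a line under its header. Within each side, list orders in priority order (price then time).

Answer: BIDS (highest first):
  (empty)
ASKS (lowest first):
  #5: 5@97
  #2: 2@98
  #1: 3@102
  #3: 4@103

Derivation:
After op 1 [order #1] limit_sell(price=102, qty=3): fills=none; bids=[-] asks=[#1:3@102]
After op 2 [order #2] limit_sell(price=98, qty=2): fills=none; bids=[-] asks=[#2:2@98 #1:3@102]
After op 3 [order #3] limit_sell(price=103, qty=4): fills=none; bids=[-] asks=[#2:2@98 #1:3@102 #3:4@103]
After op 4 [order #4] market_sell(qty=6): fills=none; bids=[-] asks=[#2:2@98 #1:3@102 #3:4@103]
After op 5 [order #5] limit_sell(price=97, qty=5): fills=none; bids=[-] asks=[#5:5@97 #2:2@98 #1:3@102 #3:4@103]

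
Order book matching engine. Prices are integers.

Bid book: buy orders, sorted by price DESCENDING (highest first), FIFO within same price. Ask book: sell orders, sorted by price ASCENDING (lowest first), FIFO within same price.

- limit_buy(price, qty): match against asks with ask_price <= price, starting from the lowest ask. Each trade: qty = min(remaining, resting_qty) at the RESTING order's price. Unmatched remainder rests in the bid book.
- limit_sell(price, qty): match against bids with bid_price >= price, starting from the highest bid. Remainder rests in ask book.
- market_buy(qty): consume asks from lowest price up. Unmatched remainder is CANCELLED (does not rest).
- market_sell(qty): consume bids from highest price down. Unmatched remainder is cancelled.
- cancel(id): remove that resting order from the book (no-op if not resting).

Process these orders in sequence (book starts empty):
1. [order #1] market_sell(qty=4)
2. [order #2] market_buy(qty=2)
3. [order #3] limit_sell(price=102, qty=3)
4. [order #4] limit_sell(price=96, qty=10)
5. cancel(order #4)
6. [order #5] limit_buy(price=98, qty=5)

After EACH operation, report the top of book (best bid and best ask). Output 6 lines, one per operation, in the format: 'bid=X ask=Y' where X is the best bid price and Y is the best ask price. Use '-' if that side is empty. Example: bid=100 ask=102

Answer: bid=- ask=-
bid=- ask=-
bid=- ask=102
bid=- ask=96
bid=- ask=102
bid=98 ask=102

Derivation:
After op 1 [order #1] market_sell(qty=4): fills=none; bids=[-] asks=[-]
After op 2 [order #2] market_buy(qty=2): fills=none; bids=[-] asks=[-]
After op 3 [order #3] limit_sell(price=102, qty=3): fills=none; bids=[-] asks=[#3:3@102]
After op 4 [order #4] limit_sell(price=96, qty=10): fills=none; bids=[-] asks=[#4:10@96 #3:3@102]
After op 5 cancel(order #4): fills=none; bids=[-] asks=[#3:3@102]
After op 6 [order #5] limit_buy(price=98, qty=5): fills=none; bids=[#5:5@98] asks=[#3:3@102]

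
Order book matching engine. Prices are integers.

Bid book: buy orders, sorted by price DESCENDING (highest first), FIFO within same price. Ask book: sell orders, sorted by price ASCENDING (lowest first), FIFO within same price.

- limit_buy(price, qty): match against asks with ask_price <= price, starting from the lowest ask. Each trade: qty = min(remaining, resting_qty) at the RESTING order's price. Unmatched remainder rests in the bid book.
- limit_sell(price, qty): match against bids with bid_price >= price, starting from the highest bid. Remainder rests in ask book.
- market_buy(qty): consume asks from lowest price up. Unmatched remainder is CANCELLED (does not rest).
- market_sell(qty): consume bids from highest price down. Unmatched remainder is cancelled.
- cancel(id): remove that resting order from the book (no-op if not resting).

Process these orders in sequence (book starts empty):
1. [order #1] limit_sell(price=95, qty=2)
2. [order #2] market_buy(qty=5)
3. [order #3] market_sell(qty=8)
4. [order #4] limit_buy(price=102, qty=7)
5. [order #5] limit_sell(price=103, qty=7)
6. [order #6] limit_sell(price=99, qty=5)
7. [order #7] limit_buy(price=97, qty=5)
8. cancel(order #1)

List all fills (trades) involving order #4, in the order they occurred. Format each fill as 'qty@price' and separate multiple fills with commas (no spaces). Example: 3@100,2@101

Answer: 5@102

Derivation:
After op 1 [order #1] limit_sell(price=95, qty=2): fills=none; bids=[-] asks=[#1:2@95]
After op 2 [order #2] market_buy(qty=5): fills=#2x#1:2@95; bids=[-] asks=[-]
After op 3 [order #3] market_sell(qty=8): fills=none; bids=[-] asks=[-]
After op 4 [order #4] limit_buy(price=102, qty=7): fills=none; bids=[#4:7@102] asks=[-]
After op 5 [order #5] limit_sell(price=103, qty=7): fills=none; bids=[#4:7@102] asks=[#5:7@103]
After op 6 [order #6] limit_sell(price=99, qty=5): fills=#4x#6:5@102; bids=[#4:2@102] asks=[#5:7@103]
After op 7 [order #7] limit_buy(price=97, qty=5): fills=none; bids=[#4:2@102 #7:5@97] asks=[#5:7@103]
After op 8 cancel(order #1): fills=none; bids=[#4:2@102 #7:5@97] asks=[#5:7@103]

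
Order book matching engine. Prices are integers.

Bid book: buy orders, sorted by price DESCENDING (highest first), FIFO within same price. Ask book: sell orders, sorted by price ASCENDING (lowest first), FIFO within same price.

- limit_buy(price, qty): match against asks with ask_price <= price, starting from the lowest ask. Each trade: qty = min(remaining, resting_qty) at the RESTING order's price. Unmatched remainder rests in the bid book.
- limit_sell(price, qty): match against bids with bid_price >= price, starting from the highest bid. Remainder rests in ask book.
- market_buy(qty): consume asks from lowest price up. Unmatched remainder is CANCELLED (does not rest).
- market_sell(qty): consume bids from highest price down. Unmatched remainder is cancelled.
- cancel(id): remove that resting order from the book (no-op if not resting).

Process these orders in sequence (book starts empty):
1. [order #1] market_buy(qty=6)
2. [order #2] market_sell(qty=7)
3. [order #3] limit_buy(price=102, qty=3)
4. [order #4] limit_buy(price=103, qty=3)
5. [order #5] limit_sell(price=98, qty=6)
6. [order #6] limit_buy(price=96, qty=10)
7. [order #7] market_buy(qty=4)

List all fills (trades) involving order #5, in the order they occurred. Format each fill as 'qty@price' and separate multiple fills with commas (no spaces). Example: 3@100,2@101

Answer: 3@103,3@102

Derivation:
After op 1 [order #1] market_buy(qty=6): fills=none; bids=[-] asks=[-]
After op 2 [order #2] market_sell(qty=7): fills=none; bids=[-] asks=[-]
After op 3 [order #3] limit_buy(price=102, qty=3): fills=none; bids=[#3:3@102] asks=[-]
After op 4 [order #4] limit_buy(price=103, qty=3): fills=none; bids=[#4:3@103 #3:3@102] asks=[-]
After op 5 [order #5] limit_sell(price=98, qty=6): fills=#4x#5:3@103 #3x#5:3@102; bids=[-] asks=[-]
After op 6 [order #6] limit_buy(price=96, qty=10): fills=none; bids=[#6:10@96] asks=[-]
After op 7 [order #7] market_buy(qty=4): fills=none; bids=[#6:10@96] asks=[-]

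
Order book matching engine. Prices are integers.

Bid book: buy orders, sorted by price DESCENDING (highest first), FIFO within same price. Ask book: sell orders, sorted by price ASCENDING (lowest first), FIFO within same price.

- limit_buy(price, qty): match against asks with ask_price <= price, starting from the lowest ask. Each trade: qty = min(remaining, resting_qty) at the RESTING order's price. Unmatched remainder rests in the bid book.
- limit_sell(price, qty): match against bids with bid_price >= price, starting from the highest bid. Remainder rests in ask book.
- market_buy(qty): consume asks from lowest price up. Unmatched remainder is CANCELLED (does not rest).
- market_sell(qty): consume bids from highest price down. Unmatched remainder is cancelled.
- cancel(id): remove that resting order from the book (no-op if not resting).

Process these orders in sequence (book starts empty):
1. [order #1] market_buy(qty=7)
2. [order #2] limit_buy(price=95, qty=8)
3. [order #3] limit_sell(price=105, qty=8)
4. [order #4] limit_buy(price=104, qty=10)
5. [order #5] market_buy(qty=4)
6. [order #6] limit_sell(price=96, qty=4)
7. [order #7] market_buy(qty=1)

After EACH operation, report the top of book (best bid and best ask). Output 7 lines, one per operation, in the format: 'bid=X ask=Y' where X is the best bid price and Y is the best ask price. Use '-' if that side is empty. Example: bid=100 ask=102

After op 1 [order #1] market_buy(qty=7): fills=none; bids=[-] asks=[-]
After op 2 [order #2] limit_buy(price=95, qty=8): fills=none; bids=[#2:8@95] asks=[-]
After op 3 [order #3] limit_sell(price=105, qty=8): fills=none; bids=[#2:8@95] asks=[#3:8@105]
After op 4 [order #4] limit_buy(price=104, qty=10): fills=none; bids=[#4:10@104 #2:8@95] asks=[#3:8@105]
After op 5 [order #5] market_buy(qty=4): fills=#5x#3:4@105; bids=[#4:10@104 #2:8@95] asks=[#3:4@105]
After op 6 [order #6] limit_sell(price=96, qty=4): fills=#4x#6:4@104; bids=[#4:6@104 #2:8@95] asks=[#3:4@105]
After op 7 [order #7] market_buy(qty=1): fills=#7x#3:1@105; bids=[#4:6@104 #2:8@95] asks=[#3:3@105]

Answer: bid=- ask=-
bid=95 ask=-
bid=95 ask=105
bid=104 ask=105
bid=104 ask=105
bid=104 ask=105
bid=104 ask=105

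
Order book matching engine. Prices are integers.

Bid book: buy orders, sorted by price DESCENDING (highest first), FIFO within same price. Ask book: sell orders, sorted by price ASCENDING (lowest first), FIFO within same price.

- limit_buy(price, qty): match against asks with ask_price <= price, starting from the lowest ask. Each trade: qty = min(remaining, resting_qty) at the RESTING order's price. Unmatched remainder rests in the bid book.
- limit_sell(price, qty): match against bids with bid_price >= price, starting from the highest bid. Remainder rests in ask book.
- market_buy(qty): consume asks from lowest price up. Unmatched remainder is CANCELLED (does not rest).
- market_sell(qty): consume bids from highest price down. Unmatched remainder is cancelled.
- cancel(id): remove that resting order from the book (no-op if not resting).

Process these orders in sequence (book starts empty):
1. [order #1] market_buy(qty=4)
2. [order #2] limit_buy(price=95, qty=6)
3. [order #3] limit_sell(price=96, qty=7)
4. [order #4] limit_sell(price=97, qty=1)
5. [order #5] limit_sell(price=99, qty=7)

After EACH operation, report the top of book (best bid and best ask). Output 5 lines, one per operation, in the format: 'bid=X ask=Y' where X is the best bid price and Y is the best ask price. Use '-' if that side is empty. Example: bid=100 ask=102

After op 1 [order #1] market_buy(qty=4): fills=none; bids=[-] asks=[-]
After op 2 [order #2] limit_buy(price=95, qty=6): fills=none; bids=[#2:6@95] asks=[-]
After op 3 [order #3] limit_sell(price=96, qty=7): fills=none; bids=[#2:6@95] asks=[#3:7@96]
After op 4 [order #4] limit_sell(price=97, qty=1): fills=none; bids=[#2:6@95] asks=[#3:7@96 #4:1@97]
After op 5 [order #5] limit_sell(price=99, qty=7): fills=none; bids=[#2:6@95] asks=[#3:7@96 #4:1@97 #5:7@99]

Answer: bid=- ask=-
bid=95 ask=-
bid=95 ask=96
bid=95 ask=96
bid=95 ask=96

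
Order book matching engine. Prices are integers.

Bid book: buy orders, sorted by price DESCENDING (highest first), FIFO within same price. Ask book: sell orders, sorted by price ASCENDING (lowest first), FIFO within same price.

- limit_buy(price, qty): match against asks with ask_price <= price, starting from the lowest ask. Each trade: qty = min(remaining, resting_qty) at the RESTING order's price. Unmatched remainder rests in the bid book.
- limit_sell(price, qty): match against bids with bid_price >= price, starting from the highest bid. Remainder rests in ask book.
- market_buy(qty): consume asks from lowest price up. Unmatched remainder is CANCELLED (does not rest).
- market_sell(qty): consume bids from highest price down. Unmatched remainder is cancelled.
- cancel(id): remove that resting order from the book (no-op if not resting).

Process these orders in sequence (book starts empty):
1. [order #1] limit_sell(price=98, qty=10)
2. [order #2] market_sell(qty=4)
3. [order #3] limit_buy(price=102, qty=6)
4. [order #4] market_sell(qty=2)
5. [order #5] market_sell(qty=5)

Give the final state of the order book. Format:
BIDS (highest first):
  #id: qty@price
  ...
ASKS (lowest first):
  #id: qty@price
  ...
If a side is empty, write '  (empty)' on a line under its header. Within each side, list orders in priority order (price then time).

Answer: BIDS (highest first):
  (empty)
ASKS (lowest first):
  #1: 4@98

Derivation:
After op 1 [order #1] limit_sell(price=98, qty=10): fills=none; bids=[-] asks=[#1:10@98]
After op 2 [order #2] market_sell(qty=4): fills=none; bids=[-] asks=[#1:10@98]
After op 3 [order #3] limit_buy(price=102, qty=6): fills=#3x#1:6@98; bids=[-] asks=[#1:4@98]
After op 4 [order #4] market_sell(qty=2): fills=none; bids=[-] asks=[#1:4@98]
After op 5 [order #5] market_sell(qty=5): fills=none; bids=[-] asks=[#1:4@98]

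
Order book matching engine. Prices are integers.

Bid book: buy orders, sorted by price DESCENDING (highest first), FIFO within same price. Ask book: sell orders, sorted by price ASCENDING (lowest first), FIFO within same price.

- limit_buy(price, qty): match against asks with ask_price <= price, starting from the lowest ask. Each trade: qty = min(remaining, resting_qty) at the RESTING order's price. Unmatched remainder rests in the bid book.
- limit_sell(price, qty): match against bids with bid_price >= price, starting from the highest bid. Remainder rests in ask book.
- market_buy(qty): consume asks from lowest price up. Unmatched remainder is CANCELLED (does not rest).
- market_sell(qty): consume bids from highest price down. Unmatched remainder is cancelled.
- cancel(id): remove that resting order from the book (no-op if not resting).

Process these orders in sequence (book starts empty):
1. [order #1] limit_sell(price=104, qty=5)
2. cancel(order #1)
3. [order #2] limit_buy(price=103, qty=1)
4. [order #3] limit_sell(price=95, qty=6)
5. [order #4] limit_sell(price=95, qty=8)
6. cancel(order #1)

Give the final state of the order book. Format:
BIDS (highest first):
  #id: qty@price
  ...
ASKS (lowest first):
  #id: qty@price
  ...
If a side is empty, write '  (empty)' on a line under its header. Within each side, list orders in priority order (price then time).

After op 1 [order #1] limit_sell(price=104, qty=5): fills=none; bids=[-] asks=[#1:5@104]
After op 2 cancel(order #1): fills=none; bids=[-] asks=[-]
After op 3 [order #2] limit_buy(price=103, qty=1): fills=none; bids=[#2:1@103] asks=[-]
After op 4 [order #3] limit_sell(price=95, qty=6): fills=#2x#3:1@103; bids=[-] asks=[#3:5@95]
After op 5 [order #4] limit_sell(price=95, qty=8): fills=none; bids=[-] asks=[#3:5@95 #4:8@95]
After op 6 cancel(order #1): fills=none; bids=[-] asks=[#3:5@95 #4:8@95]

Answer: BIDS (highest first):
  (empty)
ASKS (lowest first):
  #3: 5@95
  #4: 8@95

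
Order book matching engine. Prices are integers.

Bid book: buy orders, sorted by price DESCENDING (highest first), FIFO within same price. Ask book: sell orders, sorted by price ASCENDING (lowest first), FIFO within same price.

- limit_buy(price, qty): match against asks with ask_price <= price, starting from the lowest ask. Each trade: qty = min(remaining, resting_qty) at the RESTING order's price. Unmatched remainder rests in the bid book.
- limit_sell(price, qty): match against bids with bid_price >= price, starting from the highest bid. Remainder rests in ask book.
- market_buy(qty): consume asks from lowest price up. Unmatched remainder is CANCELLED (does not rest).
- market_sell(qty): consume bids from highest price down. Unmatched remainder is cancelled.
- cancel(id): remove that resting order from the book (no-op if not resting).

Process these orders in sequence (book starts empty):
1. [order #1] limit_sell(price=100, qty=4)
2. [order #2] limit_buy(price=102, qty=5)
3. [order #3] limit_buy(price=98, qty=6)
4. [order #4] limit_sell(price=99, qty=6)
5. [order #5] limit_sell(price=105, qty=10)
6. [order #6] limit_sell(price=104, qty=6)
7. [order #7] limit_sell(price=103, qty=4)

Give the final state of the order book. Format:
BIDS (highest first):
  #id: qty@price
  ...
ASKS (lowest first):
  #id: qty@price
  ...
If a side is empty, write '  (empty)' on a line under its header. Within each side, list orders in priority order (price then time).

After op 1 [order #1] limit_sell(price=100, qty=4): fills=none; bids=[-] asks=[#1:4@100]
After op 2 [order #2] limit_buy(price=102, qty=5): fills=#2x#1:4@100; bids=[#2:1@102] asks=[-]
After op 3 [order #3] limit_buy(price=98, qty=6): fills=none; bids=[#2:1@102 #3:6@98] asks=[-]
After op 4 [order #4] limit_sell(price=99, qty=6): fills=#2x#4:1@102; bids=[#3:6@98] asks=[#4:5@99]
After op 5 [order #5] limit_sell(price=105, qty=10): fills=none; bids=[#3:6@98] asks=[#4:5@99 #5:10@105]
After op 6 [order #6] limit_sell(price=104, qty=6): fills=none; bids=[#3:6@98] asks=[#4:5@99 #6:6@104 #5:10@105]
After op 7 [order #7] limit_sell(price=103, qty=4): fills=none; bids=[#3:6@98] asks=[#4:5@99 #7:4@103 #6:6@104 #5:10@105]

Answer: BIDS (highest first):
  #3: 6@98
ASKS (lowest first):
  #4: 5@99
  #7: 4@103
  #6: 6@104
  #5: 10@105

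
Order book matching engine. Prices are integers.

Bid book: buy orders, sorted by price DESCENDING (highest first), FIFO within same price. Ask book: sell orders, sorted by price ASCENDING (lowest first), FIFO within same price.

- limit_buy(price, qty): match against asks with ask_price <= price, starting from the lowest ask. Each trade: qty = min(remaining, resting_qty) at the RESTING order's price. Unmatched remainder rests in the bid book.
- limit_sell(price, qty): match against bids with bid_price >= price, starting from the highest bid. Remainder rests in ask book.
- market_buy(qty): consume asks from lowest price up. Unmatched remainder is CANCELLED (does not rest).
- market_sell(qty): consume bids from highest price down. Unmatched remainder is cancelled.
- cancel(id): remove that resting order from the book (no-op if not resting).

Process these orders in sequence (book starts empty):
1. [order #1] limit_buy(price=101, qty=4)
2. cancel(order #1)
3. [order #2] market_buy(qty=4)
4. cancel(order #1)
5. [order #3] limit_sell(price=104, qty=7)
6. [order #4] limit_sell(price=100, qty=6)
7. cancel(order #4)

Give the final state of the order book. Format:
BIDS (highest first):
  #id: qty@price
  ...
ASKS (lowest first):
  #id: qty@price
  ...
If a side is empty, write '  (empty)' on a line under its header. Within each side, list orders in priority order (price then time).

Answer: BIDS (highest first):
  (empty)
ASKS (lowest first):
  #3: 7@104

Derivation:
After op 1 [order #1] limit_buy(price=101, qty=4): fills=none; bids=[#1:4@101] asks=[-]
After op 2 cancel(order #1): fills=none; bids=[-] asks=[-]
After op 3 [order #2] market_buy(qty=4): fills=none; bids=[-] asks=[-]
After op 4 cancel(order #1): fills=none; bids=[-] asks=[-]
After op 5 [order #3] limit_sell(price=104, qty=7): fills=none; bids=[-] asks=[#3:7@104]
After op 6 [order #4] limit_sell(price=100, qty=6): fills=none; bids=[-] asks=[#4:6@100 #3:7@104]
After op 7 cancel(order #4): fills=none; bids=[-] asks=[#3:7@104]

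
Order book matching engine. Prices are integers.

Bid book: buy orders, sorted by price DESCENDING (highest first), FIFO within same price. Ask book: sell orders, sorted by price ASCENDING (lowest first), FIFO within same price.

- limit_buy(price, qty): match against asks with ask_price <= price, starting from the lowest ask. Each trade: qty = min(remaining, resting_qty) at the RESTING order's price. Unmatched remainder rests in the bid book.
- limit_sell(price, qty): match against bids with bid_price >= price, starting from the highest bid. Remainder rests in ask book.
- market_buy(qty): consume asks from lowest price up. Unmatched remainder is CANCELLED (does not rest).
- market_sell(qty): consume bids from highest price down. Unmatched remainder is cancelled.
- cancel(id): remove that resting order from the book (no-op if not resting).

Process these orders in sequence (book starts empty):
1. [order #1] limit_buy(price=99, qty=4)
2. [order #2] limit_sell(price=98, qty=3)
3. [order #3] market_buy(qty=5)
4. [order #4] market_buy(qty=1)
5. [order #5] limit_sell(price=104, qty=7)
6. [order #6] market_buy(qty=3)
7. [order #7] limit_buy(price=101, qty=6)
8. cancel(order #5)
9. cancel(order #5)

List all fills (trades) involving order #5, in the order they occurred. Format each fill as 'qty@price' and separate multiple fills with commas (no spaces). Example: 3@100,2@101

Answer: 3@104

Derivation:
After op 1 [order #1] limit_buy(price=99, qty=4): fills=none; bids=[#1:4@99] asks=[-]
After op 2 [order #2] limit_sell(price=98, qty=3): fills=#1x#2:3@99; bids=[#1:1@99] asks=[-]
After op 3 [order #3] market_buy(qty=5): fills=none; bids=[#1:1@99] asks=[-]
After op 4 [order #4] market_buy(qty=1): fills=none; bids=[#1:1@99] asks=[-]
After op 5 [order #5] limit_sell(price=104, qty=7): fills=none; bids=[#1:1@99] asks=[#5:7@104]
After op 6 [order #6] market_buy(qty=3): fills=#6x#5:3@104; bids=[#1:1@99] asks=[#5:4@104]
After op 7 [order #7] limit_buy(price=101, qty=6): fills=none; bids=[#7:6@101 #1:1@99] asks=[#5:4@104]
After op 8 cancel(order #5): fills=none; bids=[#7:6@101 #1:1@99] asks=[-]
After op 9 cancel(order #5): fills=none; bids=[#7:6@101 #1:1@99] asks=[-]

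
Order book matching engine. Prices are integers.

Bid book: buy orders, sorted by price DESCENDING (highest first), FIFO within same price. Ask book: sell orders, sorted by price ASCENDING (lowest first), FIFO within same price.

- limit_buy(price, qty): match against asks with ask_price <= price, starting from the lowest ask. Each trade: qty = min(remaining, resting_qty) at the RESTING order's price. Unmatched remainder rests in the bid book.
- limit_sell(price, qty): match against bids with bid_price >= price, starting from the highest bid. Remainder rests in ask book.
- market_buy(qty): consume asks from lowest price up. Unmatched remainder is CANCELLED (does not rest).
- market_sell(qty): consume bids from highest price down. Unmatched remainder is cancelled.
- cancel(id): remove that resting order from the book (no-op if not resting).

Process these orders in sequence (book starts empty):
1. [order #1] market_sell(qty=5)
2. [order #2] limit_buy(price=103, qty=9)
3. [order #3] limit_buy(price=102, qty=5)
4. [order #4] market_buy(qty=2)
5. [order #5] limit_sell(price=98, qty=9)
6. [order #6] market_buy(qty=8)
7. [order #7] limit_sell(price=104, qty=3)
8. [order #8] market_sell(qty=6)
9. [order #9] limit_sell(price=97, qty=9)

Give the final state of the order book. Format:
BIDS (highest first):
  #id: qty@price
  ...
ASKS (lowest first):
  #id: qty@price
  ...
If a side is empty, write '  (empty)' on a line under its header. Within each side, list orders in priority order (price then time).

Answer: BIDS (highest first):
  (empty)
ASKS (lowest first):
  #9: 9@97
  #7: 3@104

Derivation:
After op 1 [order #1] market_sell(qty=5): fills=none; bids=[-] asks=[-]
After op 2 [order #2] limit_buy(price=103, qty=9): fills=none; bids=[#2:9@103] asks=[-]
After op 3 [order #3] limit_buy(price=102, qty=5): fills=none; bids=[#2:9@103 #3:5@102] asks=[-]
After op 4 [order #4] market_buy(qty=2): fills=none; bids=[#2:9@103 #3:5@102] asks=[-]
After op 5 [order #5] limit_sell(price=98, qty=9): fills=#2x#5:9@103; bids=[#3:5@102] asks=[-]
After op 6 [order #6] market_buy(qty=8): fills=none; bids=[#3:5@102] asks=[-]
After op 7 [order #7] limit_sell(price=104, qty=3): fills=none; bids=[#3:5@102] asks=[#7:3@104]
After op 8 [order #8] market_sell(qty=6): fills=#3x#8:5@102; bids=[-] asks=[#7:3@104]
After op 9 [order #9] limit_sell(price=97, qty=9): fills=none; bids=[-] asks=[#9:9@97 #7:3@104]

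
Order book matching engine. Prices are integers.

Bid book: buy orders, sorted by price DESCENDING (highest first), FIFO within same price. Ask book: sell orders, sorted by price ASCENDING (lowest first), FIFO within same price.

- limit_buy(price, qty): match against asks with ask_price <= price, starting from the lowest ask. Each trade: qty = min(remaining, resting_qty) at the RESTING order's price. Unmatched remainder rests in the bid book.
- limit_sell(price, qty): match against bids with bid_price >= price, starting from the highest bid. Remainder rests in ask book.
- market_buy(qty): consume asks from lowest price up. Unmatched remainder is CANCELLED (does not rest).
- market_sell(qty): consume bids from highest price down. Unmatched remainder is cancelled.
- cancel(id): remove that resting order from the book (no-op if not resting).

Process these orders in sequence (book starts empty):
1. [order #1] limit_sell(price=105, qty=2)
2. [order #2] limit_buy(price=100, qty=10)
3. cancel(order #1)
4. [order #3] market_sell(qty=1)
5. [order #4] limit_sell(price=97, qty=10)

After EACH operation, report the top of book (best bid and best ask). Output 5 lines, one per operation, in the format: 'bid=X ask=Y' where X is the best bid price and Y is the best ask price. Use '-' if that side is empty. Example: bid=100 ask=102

Answer: bid=- ask=105
bid=100 ask=105
bid=100 ask=-
bid=100 ask=-
bid=- ask=97

Derivation:
After op 1 [order #1] limit_sell(price=105, qty=2): fills=none; bids=[-] asks=[#1:2@105]
After op 2 [order #2] limit_buy(price=100, qty=10): fills=none; bids=[#2:10@100] asks=[#1:2@105]
After op 3 cancel(order #1): fills=none; bids=[#2:10@100] asks=[-]
After op 4 [order #3] market_sell(qty=1): fills=#2x#3:1@100; bids=[#2:9@100] asks=[-]
After op 5 [order #4] limit_sell(price=97, qty=10): fills=#2x#4:9@100; bids=[-] asks=[#4:1@97]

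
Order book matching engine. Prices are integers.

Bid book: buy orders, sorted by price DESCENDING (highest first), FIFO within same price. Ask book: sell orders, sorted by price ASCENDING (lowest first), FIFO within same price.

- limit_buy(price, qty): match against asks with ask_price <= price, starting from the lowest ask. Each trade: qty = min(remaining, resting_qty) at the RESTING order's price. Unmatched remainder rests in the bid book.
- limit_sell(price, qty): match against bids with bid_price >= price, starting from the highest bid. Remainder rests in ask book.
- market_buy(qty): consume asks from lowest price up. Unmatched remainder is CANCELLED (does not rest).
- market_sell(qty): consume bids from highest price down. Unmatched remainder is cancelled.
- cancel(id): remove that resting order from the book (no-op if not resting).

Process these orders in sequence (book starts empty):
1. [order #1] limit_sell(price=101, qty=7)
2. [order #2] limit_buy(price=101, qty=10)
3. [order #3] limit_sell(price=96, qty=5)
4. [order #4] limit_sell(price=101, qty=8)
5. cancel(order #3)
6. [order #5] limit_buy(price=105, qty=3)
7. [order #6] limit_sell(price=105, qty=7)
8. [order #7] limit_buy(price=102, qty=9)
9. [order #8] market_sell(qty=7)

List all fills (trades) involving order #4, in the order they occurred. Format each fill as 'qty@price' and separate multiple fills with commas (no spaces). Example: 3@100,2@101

Answer: 3@101,5@101

Derivation:
After op 1 [order #1] limit_sell(price=101, qty=7): fills=none; bids=[-] asks=[#1:7@101]
After op 2 [order #2] limit_buy(price=101, qty=10): fills=#2x#1:7@101; bids=[#2:3@101] asks=[-]
After op 3 [order #3] limit_sell(price=96, qty=5): fills=#2x#3:3@101; bids=[-] asks=[#3:2@96]
After op 4 [order #4] limit_sell(price=101, qty=8): fills=none; bids=[-] asks=[#3:2@96 #4:8@101]
After op 5 cancel(order #3): fills=none; bids=[-] asks=[#4:8@101]
After op 6 [order #5] limit_buy(price=105, qty=3): fills=#5x#4:3@101; bids=[-] asks=[#4:5@101]
After op 7 [order #6] limit_sell(price=105, qty=7): fills=none; bids=[-] asks=[#4:5@101 #6:7@105]
After op 8 [order #7] limit_buy(price=102, qty=9): fills=#7x#4:5@101; bids=[#7:4@102] asks=[#6:7@105]
After op 9 [order #8] market_sell(qty=7): fills=#7x#8:4@102; bids=[-] asks=[#6:7@105]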